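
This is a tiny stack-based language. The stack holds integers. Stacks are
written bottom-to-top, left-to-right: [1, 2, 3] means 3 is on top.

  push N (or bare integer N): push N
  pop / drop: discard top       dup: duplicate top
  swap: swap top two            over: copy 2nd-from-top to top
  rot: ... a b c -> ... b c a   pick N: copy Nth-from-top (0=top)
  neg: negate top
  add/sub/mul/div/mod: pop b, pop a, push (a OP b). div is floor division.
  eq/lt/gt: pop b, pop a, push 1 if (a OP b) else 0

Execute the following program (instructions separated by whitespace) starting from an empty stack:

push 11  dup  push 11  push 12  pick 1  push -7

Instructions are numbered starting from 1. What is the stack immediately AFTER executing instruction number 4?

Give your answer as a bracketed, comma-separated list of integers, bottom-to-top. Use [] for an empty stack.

Answer: [11, 11, 11, 12]

Derivation:
Step 1 ('push 11'): [11]
Step 2 ('dup'): [11, 11]
Step 3 ('push 11'): [11, 11, 11]
Step 4 ('push 12'): [11, 11, 11, 12]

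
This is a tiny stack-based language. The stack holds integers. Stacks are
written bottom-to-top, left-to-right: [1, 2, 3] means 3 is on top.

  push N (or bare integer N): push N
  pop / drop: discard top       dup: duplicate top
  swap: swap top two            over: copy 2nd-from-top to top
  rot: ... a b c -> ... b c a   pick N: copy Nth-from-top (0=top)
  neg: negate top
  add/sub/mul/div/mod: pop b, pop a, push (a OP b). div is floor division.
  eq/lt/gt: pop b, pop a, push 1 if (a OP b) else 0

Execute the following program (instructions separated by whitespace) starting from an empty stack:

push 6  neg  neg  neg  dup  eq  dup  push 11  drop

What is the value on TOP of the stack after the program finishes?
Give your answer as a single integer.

After 'push 6': [6]
After 'neg': [-6]
After 'neg': [6]
After 'neg': [-6]
After 'dup': [-6, -6]
After 'eq': [1]
After 'dup': [1, 1]
After 'push 11': [1, 1, 11]
After 'drop': [1, 1]

Answer: 1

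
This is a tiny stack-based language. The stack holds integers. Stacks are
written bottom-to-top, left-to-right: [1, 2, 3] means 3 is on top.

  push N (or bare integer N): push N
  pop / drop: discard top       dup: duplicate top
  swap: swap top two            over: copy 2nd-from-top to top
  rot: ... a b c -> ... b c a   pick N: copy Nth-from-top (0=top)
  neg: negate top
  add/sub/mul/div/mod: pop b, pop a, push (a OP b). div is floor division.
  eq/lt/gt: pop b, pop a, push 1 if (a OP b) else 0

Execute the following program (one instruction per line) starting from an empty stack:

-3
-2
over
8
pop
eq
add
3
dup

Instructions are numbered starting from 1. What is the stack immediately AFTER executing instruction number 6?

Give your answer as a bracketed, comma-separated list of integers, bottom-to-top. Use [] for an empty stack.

Step 1 ('-3'): [-3]
Step 2 ('-2'): [-3, -2]
Step 3 ('over'): [-3, -2, -3]
Step 4 ('8'): [-3, -2, -3, 8]
Step 5 ('pop'): [-3, -2, -3]
Step 6 ('eq'): [-3, 0]

Answer: [-3, 0]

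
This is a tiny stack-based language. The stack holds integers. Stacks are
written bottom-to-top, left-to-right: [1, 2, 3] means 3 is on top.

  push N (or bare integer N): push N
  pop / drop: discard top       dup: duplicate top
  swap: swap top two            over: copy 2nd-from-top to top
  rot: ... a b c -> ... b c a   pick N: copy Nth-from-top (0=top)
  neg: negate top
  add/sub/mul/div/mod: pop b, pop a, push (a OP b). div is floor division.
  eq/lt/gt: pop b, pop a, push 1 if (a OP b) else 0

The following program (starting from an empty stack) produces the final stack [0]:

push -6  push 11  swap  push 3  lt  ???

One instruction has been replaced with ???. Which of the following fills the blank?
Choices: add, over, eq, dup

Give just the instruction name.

Answer: eq

Derivation:
Stack before ???: [11, 1]
Stack after ???:  [0]
Checking each choice:
  add: produces [12]
  over: produces [11, 1, 11]
  eq: MATCH
  dup: produces [11, 1, 1]


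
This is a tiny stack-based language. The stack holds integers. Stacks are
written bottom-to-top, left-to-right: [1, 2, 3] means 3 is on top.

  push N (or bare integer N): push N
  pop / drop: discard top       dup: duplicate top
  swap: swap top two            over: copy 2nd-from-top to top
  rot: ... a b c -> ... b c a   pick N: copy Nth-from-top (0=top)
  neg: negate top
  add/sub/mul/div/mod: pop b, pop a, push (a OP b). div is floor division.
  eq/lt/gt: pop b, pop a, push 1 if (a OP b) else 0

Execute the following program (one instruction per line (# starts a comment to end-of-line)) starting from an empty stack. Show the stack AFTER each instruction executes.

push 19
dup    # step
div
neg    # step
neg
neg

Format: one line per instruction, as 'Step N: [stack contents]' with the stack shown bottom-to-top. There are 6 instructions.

Step 1: [19]
Step 2: [19, 19]
Step 3: [1]
Step 4: [-1]
Step 5: [1]
Step 6: [-1]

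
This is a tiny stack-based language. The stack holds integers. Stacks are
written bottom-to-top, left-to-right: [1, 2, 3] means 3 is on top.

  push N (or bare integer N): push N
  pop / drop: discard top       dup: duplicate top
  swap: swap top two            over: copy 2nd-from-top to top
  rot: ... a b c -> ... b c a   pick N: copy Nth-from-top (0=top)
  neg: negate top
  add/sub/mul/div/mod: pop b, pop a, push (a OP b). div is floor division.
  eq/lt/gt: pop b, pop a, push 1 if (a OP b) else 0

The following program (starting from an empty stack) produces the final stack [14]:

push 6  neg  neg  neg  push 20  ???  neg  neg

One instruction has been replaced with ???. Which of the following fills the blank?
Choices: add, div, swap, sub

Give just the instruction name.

Answer: add

Derivation:
Stack before ???: [-6, 20]
Stack after ???:  [14]
Checking each choice:
  add: MATCH
  div: produces [-1]
  swap: produces [20, -6]
  sub: produces [-26]


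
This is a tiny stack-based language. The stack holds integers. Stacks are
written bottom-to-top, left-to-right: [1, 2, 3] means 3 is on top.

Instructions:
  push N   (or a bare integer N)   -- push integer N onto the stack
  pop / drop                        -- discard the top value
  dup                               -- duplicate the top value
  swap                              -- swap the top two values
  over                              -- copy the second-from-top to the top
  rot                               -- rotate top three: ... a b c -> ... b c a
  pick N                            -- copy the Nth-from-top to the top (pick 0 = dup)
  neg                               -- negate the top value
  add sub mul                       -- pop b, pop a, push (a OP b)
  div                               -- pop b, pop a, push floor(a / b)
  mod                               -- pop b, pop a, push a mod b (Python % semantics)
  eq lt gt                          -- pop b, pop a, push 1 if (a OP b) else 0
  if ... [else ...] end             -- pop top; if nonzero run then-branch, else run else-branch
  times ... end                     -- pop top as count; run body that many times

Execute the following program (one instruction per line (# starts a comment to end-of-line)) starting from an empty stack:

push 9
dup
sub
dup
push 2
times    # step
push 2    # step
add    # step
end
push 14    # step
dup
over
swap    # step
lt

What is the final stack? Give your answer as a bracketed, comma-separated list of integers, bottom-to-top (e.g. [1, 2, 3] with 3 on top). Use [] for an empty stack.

Answer: [0, 4, 14, 0]

Derivation:
After 'push 9': [9]
After 'dup': [9, 9]
After 'sub': [0]
After 'dup': [0, 0]
After 'push 2': [0, 0, 2]
After 'times': [0, 0]
After 'push 2': [0, 0, 2]
After 'add': [0, 2]
After 'push 2': [0, 2, 2]
After 'add': [0, 4]
After 'push 14': [0, 4, 14]
After 'dup': [0, 4, 14, 14]
After 'over': [0, 4, 14, 14, 14]
After 'swap': [0, 4, 14, 14, 14]
After 'lt': [0, 4, 14, 0]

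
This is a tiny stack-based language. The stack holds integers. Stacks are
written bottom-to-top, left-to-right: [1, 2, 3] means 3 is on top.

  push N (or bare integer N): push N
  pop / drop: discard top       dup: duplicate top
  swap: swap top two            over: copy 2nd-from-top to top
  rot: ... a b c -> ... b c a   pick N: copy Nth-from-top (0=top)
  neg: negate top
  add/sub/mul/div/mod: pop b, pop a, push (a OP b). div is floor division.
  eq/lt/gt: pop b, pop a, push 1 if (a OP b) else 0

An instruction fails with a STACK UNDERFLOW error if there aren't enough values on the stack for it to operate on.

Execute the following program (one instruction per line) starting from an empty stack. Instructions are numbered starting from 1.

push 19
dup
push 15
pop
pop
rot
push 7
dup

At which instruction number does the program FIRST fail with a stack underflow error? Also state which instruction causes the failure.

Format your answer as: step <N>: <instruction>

Answer: step 6: rot

Derivation:
Step 1 ('push 19'): stack = [19], depth = 1
Step 2 ('dup'): stack = [19, 19], depth = 2
Step 3 ('push 15'): stack = [19, 19, 15], depth = 3
Step 4 ('pop'): stack = [19, 19], depth = 2
Step 5 ('pop'): stack = [19], depth = 1
Step 6 ('rot'): needs 3 value(s) but depth is 1 — STACK UNDERFLOW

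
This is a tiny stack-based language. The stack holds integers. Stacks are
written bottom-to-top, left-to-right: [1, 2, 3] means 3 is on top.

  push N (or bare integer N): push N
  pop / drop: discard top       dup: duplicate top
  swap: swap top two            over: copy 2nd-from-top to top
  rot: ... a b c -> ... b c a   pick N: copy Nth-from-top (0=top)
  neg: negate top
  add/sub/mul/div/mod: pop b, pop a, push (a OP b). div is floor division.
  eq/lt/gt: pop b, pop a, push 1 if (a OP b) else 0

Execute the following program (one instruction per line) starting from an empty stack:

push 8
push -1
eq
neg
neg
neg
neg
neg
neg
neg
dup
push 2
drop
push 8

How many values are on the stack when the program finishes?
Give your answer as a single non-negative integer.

Answer: 3

Derivation:
After 'push 8': stack = [8] (depth 1)
After 'push -1': stack = [8, -1] (depth 2)
After 'eq': stack = [0] (depth 1)
After 'neg': stack = [0] (depth 1)
After 'neg': stack = [0] (depth 1)
After 'neg': stack = [0] (depth 1)
After 'neg': stack = [0] (depth 1)
After 'neg': stack = [0] (depth 1)
After 'neg': stack = [0] (depth 1)
After 'neg': stack = [0] (depth 1)
After 'dup': stack = [0, 0] (depth 2)
After 'push 2': stack = [0, 0, 2] (depth 3)
After 'drop': stack = [0, 0] (depth 2)
After 'push 8': stack = [0, 0, 8] (depth 3)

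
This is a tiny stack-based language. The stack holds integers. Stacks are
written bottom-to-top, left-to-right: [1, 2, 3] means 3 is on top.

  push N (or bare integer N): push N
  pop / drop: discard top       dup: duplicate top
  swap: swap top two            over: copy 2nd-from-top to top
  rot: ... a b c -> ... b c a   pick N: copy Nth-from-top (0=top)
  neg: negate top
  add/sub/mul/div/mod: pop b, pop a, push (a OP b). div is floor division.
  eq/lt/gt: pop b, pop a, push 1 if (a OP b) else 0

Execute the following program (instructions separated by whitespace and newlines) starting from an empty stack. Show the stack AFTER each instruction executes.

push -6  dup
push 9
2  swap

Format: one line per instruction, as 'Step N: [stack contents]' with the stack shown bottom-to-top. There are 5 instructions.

Step 1: [-6]
Step 2: [-6, -6]
Step 3: [-6, -6, 9]
Step 4: [-6, -6, 9, 2]
Step 5: [-6, -6, 2, 9]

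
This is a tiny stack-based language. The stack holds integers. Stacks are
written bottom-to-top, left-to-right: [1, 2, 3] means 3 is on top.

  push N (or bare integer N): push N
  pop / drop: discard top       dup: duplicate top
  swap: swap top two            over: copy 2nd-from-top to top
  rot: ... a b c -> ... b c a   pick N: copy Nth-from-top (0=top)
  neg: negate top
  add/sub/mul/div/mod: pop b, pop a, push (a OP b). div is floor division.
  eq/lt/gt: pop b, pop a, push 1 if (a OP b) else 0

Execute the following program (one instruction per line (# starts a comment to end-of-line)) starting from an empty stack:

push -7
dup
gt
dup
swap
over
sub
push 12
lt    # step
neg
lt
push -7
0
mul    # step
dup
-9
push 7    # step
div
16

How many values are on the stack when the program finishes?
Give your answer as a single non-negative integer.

After 'push -7': stack = [-7] (depth 1)
After 'dup': stack = [-7, -7] (depth 2)
After 'gt': stack = [0] (depth 1)
After 'dup': stack = [0, 0] (depth 2)
After 'swap': stack = [0, 0] (depth 2)
After 'over': stack = [0, 0, 0] (depth 3)
After 'sub': stack = [0, 0] (depth 2)
After 'push 12': stack = [0, 0, 12] (depth 3)
After 'lt': stack = [0, 1] (depth 2)
After 'neg': stack = [0, -1] (depth 2)
After 'lt': stack = [0] (depth 1)
After 'push -7': stack = [0, -7] (depth 2)
After 'push 0': stack = [0, -7, 0] (depth 3)
After 'mul': stack = [0, 0] (depth 2)
After 'dup': stack = [0, 0, 0] (depth 3)
After 'push -9': stack = [0, 0, 0, -9] (depth 4)
After 'push 7': stack = [0, 0, 0, -9, 7] (depth 5)
After 'div': stack = [0, 0, 0, -2] (depth 4)
After 'push 16': stack = [0, 0, 0, -2, 16] (depth 5)

Answer: 5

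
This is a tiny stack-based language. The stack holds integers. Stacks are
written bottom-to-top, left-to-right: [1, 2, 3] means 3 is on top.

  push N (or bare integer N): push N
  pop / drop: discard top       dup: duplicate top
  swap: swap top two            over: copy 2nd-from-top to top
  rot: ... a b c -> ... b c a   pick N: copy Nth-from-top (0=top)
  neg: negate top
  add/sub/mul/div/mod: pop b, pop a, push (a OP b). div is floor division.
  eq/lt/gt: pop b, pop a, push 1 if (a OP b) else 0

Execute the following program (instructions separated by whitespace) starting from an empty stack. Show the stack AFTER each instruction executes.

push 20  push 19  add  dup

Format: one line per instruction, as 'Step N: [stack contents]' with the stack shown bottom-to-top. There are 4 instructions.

Step 1: [20]
Step 2: [20, 19]
Step 3: [39]
Step 4: [39, 39]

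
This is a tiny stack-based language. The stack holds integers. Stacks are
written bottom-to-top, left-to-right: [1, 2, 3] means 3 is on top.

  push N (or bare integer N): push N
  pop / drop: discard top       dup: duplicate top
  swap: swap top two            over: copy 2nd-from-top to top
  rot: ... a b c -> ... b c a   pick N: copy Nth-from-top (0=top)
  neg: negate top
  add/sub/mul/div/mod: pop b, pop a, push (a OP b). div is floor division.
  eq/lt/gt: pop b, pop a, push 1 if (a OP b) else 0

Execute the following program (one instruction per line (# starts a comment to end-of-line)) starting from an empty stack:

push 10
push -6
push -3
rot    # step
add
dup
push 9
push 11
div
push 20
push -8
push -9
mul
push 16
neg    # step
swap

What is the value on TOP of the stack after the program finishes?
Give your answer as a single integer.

Answer: 72

Derivation:
After 'push 10': [10]
After 'push -6': [10, -6]
After 'push -3': [10, -6, -3]
After 'rot': [-6, -3, 10]
After 'add': [-6, 7]
After 'dup': [-6, 7, 7]
After 'push 9': [-6, 7, 7, 9]
After 'push 11': [-6, 7, 7, 9, 11]
After 'div': [-6, 7, 7, 0]
After 'push 20': [-6, 7, 7, 0, 20]
After 'push -8': [-6, 7, 7, 0, 20, -8]
After 'push -9': [-6, 7, 7, 0, 20, -8, -9]
After 'mul': [-6, 7, 7, 0, 20, 72]
After 'push 16': [-6, 7, 7, 0, 20, 72, 16]
After 'neg': [-6, 7, 7, 0, 20, 72, -16]
After 'swap': [-6, 7, 7, 0, 20, -16, 72]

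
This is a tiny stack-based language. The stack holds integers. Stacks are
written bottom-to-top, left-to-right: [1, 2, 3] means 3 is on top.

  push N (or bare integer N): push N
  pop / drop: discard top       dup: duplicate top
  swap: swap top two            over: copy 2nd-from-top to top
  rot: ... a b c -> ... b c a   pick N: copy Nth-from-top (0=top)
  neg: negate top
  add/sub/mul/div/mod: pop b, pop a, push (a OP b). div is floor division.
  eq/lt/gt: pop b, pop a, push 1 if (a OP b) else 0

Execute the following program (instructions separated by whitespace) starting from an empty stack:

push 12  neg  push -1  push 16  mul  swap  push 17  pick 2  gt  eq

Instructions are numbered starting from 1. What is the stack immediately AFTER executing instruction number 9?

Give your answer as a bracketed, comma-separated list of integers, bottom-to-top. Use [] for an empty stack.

Answer: [-16, -12, 1]

Derivation:
Step 1 ('push 12'): [12]
Step 2 ('neg'): [-12]
Step 3 ('push -1'): [-12, -1]
Step 4 ('push 16'): [-12, -1, 16]
Step 5 ('mul'): [-12, -16]
Step 6 ('swap'): [-16, -12]
Step 7 ('push 17'): [-16, -12, 17]
Step 8 ('pick 2'): [-16, -12, 17, -16]
Step 9 ('gt'): [-16, -12, 1]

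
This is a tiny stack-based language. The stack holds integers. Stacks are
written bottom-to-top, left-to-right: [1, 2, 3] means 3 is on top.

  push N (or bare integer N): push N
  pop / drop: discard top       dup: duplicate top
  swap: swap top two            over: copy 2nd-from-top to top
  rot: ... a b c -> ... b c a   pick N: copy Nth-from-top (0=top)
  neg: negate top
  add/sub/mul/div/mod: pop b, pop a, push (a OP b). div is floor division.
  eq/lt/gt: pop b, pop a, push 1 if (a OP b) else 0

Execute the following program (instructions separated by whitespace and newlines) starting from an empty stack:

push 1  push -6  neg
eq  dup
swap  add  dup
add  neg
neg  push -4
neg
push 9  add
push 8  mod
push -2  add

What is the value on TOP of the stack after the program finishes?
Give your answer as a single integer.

After 'push 1': [1]
After 'push -6': [1, -6]
After 'neg': [1, 6]
After 'eq': [0]
After 'dup': [0, 0]
After 'swap': [0, 0]
After 'add': [0]
After 'dup': [0, 0]
After 'add': [0]
After 'neg': [0]
After 'neg': [0]
After 'push -4': [0, -4]
After 'neg': [0, 4]
After 'push 9': [0, 4, 9]
After 'add': [0, 13]
After 'push 8': [0, 13, 8]
After 'mod': [0, 5]
After 'push -2': [0, 5, -2]
After 'add': [0, 3]

Answer: 3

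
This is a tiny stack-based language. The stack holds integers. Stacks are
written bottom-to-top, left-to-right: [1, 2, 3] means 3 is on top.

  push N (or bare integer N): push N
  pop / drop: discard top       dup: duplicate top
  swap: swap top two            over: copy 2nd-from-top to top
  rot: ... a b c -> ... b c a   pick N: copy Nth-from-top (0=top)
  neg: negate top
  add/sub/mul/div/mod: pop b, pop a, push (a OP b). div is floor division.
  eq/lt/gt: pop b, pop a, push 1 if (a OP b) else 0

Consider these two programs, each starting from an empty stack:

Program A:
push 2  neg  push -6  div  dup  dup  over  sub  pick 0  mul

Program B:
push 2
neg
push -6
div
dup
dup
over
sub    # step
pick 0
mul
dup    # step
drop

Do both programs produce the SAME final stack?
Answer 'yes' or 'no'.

Answer: yes

Derivation:
Program A trace:
  After 'push 2': [2]
  After 'neg': [-2]
  After 'push -6': [-2, -6]
  After 'div': [0]
  After 'dup': [0, 0]
  After 'dup': [0, 0, 0]
  After 'over': [0, 0, 0, 0]
  After 'sub': [0, 0, 0]
  After 'pick 0': [0, 0, 0, 0]
  After 'mul': [0, 0, 0]
Program A final stack: [0, 0, 0]

Program B trace:
  After 'push 2': [2]
  After 'neg': [-2]
  After 'push -6': [-2, -6]
  After 'div': [0]
  After 'dup': [0, 0]
  After 'dup': [0, 0, 0]
  After 'over': [0, 0, 0, 0]
  After 'sub': [0, 0, 0]
  After 'pick 0': [0, 0, 0, 0]
  After 'mul': [0, 0, 0]
  After 'dup': [0, 0, 0, 0]
  After 'drop': [0, 0, 0]
Program B final stack: [0, 0, 0]
Same: yes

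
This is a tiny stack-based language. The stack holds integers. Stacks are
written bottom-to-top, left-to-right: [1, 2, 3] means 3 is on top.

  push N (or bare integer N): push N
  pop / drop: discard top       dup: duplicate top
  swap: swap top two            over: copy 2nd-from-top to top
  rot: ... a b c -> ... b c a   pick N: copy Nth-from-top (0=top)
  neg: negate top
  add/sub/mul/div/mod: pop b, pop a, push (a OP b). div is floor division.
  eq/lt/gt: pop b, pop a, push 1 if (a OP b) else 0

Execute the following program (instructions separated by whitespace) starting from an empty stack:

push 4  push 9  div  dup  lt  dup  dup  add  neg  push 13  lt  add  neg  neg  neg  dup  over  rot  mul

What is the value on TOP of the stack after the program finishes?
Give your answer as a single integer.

Answer: 1

Derivation:
After 'push 4': [4]
After 'push 9': [4, 9]
After 'div': [0]
After 'dup': [0, 0]
After 'lt': [0]
After 'dup': [0, 0]
After 'dup': [0, 0, 0]
After 'add': [0, 0]
After 'neg': [0, 0]
After 'push 13': [0, 0, 13]
After 'lt': [0, 1]
After 'add': [1]
After 'neg': [-1]
After 'neg': [1]
After 'neg': [-1]
After 'dup': [-1, -1]
After 'over': [-1, -1, -1]
After 'rot': [-1, -1, -1]
After 'mul': [-1, 1]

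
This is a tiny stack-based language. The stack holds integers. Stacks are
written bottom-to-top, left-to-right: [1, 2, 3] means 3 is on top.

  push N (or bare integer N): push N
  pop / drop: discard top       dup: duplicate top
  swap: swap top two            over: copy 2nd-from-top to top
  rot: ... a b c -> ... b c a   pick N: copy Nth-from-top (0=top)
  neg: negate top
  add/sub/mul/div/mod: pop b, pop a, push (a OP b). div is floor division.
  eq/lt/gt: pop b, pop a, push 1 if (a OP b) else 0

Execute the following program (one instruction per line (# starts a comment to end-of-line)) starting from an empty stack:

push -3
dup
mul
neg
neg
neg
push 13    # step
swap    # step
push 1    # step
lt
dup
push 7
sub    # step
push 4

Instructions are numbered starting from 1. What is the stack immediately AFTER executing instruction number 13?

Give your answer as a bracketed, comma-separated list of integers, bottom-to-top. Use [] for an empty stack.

Answer: [13, 1, -6]

Derivation:
Step 1 ('push -3'): [-3]
Step 2 ('dup'): [-3, -3]
Step 3 ('mul'): [9]
Step 4 ('neg'): [-9]
Step 5 ('neg'): [9]
Step 6 ('neg'): [-9]
Step 7 ('push 13'): [-9, 13]
Step 8 ('swap'): [13, -9]
Step 9 ('push 1'): [13, -9, 1]
Step 10 ('lt'): [13, 1]
Step 11 ('dup'): [13, 1, 1]
Step 12 ('push 7'): [13, 1, 1, 7]
Step 13 ('sub'): [13, 1, -6]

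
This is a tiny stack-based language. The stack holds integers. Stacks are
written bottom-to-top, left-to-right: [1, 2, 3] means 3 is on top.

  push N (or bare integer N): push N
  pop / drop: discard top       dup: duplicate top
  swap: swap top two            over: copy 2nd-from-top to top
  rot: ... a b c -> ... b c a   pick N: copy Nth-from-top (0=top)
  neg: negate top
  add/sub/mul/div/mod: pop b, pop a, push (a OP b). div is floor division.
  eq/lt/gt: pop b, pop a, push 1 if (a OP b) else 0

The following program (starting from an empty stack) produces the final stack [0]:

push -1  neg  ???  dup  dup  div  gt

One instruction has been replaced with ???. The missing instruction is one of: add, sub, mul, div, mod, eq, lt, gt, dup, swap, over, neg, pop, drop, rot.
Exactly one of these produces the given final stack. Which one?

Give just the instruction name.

Stack before ???: [1]
Stack after ???:  [-1]
The instruction that transforms [1] -> [-1] is: neg

Answer: neg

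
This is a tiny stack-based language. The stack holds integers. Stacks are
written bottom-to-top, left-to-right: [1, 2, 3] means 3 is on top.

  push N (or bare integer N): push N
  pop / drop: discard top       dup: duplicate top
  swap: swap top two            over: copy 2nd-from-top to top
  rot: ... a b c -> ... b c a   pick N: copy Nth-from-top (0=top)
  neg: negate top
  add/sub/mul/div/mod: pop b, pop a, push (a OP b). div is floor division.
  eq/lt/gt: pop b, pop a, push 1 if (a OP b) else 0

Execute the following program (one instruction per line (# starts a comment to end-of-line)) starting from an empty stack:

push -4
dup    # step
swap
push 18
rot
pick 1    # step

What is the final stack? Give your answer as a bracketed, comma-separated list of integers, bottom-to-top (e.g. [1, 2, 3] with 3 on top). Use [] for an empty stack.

After 'push -4': [-4]
After 'dup': [-4, -4]
After 'swap': [-4, -4]
After 'push 18': [-4, -4, 18]
After 'rot': [-4, 18, -4]
After 'pick 1': [-4, 18, -4, 18]

Answer: [-4, 18, -4, 18]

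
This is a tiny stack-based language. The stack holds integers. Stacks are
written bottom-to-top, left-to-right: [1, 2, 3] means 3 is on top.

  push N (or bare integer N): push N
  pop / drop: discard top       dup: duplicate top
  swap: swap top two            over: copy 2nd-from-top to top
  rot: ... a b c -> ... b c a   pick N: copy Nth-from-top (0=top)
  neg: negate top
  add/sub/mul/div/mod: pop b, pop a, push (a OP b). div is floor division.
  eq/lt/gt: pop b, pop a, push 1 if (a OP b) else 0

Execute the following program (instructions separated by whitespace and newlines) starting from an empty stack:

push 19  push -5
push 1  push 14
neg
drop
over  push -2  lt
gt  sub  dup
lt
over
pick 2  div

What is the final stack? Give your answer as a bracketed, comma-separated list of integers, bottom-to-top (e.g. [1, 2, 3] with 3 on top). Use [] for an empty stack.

After 'push 19': [19]
After 'push -5': [19, -5]
After 'push 1': [19, -5, 1]
After 'push 14': [19, -5, 1, 14]
After 'neg': [19, -5, 1, -14]
After 'drop': [19, -5, 1]
After 'over': [19, -5, 1, -5]
After 'push -2': [19, -5, 1, -5, -2]
After 'lt': [19, -5, 1, 1]
After 'gt': [19, -5, 0]
After 'sub': [19, -5]
After 'dup': [19, -5, -5]
After 'lt': [19, 0]
After 'over': [19, 0, 19]
After 'pick 2': [19, 0, 19, 19]
After 'div': [19, 0, 1]

Answer: [19, 0, 1]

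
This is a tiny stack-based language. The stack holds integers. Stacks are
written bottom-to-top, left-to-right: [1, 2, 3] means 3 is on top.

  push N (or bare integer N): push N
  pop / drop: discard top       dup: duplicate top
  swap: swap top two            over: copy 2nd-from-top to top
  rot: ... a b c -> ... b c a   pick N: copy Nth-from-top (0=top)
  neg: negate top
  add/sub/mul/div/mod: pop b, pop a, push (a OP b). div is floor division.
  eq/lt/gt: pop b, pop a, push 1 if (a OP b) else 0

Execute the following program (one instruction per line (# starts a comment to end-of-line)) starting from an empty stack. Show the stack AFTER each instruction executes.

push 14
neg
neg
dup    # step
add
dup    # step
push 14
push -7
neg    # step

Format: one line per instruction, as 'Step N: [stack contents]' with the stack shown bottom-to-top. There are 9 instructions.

Step 1: [14]
Step 2: [-14]
Step 3: [14]
Step 4: [14, 14]
Step 5: [28]
Step 6: [28, 28]
Step 7: [28, 28, 14]
Step 8: [28, 28, 14, -7]
Step 9: [28, 28, 14, 7]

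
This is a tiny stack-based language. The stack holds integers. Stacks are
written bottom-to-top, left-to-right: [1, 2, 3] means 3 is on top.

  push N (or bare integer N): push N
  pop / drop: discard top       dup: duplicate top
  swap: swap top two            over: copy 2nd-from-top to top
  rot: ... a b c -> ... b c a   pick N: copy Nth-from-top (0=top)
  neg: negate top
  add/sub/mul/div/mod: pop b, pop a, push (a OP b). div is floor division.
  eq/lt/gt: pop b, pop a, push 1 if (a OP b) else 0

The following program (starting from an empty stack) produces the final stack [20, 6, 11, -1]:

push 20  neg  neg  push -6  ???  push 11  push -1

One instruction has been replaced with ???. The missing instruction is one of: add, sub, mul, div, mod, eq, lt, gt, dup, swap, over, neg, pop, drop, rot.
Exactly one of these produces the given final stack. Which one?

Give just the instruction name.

Answer: neg

Derivation:
Stack before ???: [20, -6]
Stack after ???:  [20, 6]
The instruction that transforms [20, -6] -> [20, 6] is: neg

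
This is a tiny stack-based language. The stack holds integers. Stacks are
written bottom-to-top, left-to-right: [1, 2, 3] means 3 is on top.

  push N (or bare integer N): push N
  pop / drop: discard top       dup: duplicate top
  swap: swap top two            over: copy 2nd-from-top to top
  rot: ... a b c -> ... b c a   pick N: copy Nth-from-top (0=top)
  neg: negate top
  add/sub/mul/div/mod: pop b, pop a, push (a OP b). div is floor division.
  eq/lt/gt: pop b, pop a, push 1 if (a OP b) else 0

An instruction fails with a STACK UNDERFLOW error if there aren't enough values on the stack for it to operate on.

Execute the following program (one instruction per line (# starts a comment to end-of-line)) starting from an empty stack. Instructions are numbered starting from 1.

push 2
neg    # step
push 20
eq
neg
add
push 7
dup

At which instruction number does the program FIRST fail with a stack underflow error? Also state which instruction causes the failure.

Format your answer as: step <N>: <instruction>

Answer: step 6: add

Derivation:
Step 1 ('push 2'): stack = [2], depth = 1
Step 2 ('neg'): stack = [-2], depth = 1
Step 3 ('push 20'): stack = [-2, 20], depth = 2
Step 4 ('eq'): stack = [0], depth = 1
Step 5 ('neg'): stack = [0], depth = 1
Step 6 ('add'): needs 2 value(s) but depth is 1 — STACK UNDERFLOW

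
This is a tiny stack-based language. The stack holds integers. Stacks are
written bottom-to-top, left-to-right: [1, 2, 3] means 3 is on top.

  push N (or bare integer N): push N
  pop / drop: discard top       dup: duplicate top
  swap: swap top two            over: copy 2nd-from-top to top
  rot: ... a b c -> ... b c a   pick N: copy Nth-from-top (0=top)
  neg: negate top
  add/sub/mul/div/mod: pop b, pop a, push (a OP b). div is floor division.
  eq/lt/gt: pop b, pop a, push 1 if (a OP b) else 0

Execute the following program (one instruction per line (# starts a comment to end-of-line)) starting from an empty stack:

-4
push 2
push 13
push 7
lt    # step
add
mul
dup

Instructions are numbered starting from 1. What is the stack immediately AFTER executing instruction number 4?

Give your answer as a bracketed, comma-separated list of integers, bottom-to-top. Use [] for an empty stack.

Answer: [-4, 2, 13, 7]

Derivation:
Step 1 ('-4'): [-4]
Step 2 ('push 2'): [-4, 2]
Step 3 ('push 13'): [-4, 2, 13]
Step 4 ('push 7'): [-4, 2, 13, 7]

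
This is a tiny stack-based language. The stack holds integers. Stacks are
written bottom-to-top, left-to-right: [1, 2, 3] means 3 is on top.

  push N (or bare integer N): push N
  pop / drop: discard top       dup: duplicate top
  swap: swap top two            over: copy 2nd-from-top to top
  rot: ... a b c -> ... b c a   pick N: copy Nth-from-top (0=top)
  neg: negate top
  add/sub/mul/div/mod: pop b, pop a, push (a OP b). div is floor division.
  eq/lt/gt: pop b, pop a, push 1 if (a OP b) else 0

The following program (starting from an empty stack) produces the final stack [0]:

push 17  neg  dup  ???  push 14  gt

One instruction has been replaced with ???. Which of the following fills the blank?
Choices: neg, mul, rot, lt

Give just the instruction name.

Answer: lt

Derivation:
Stack before ???: [-17, -17]
Stack after ???:  [0]
Checking each choice:
  neg: produces [-17, 1]
  mul: produces [1]
  rot: stack underflow (need 3, have 2)
  lt: MATCH


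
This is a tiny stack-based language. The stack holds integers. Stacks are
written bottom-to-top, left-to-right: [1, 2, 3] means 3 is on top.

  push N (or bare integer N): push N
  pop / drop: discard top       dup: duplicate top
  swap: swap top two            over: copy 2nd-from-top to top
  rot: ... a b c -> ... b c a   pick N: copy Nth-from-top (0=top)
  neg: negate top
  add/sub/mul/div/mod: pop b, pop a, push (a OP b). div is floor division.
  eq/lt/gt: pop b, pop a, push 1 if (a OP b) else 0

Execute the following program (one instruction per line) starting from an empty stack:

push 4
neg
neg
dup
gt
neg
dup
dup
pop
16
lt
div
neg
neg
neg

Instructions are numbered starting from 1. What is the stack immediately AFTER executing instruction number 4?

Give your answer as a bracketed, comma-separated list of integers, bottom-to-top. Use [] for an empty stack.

Answer: [4, 4]

Derivation:
Step 1 ('push 4'): [4]
Step 2 ('neg'): [-4]
Step 3 ('neg'): [4]
Step 4 ('dup'): [4, 4]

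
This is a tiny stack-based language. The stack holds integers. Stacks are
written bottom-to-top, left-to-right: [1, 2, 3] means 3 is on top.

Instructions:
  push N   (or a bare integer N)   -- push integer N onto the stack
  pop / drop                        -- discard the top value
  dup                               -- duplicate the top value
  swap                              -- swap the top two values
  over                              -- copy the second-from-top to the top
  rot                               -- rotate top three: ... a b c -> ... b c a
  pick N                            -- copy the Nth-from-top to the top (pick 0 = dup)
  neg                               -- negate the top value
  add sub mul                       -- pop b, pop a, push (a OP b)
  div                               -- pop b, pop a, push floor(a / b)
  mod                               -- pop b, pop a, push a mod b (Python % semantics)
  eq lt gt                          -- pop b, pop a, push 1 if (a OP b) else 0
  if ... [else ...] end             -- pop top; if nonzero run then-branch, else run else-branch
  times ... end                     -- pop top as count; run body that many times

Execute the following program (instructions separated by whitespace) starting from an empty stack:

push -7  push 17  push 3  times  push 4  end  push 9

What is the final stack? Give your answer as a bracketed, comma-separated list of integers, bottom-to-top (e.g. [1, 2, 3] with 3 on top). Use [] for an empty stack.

Answer: [-7, 17, 4, 4, 4, 9]

Derivation:
After 'push -7': [-7]
After 'push 17': [-7, 17]
After 'push 3': [-7, 17, 3]
After 'times': [-7, 17]
After 'push 4': [-7, 17, 4]
After 'push 4': [-7, 17, 4, 4]
After 'push 4': [-7, 17, 4, 4, 4]
After 'push 9': [-7, 17, 4, 4, 4, 9]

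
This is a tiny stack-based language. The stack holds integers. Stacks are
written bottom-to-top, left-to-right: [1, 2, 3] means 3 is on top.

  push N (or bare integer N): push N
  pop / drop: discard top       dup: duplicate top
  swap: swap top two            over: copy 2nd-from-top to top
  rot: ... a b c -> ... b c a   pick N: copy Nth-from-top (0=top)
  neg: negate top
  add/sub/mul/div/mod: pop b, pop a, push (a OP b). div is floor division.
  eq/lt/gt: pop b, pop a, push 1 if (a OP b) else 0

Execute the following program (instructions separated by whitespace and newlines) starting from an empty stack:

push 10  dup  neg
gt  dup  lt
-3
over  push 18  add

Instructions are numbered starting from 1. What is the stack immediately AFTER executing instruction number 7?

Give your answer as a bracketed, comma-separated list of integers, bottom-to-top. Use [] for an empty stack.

Answer: [0, -3]

Derivation:
Step 1 ('push 10'): [10]
Step 2 ('dup'): [10, 10]
Step 3 ('neg'): [10, -10]
Step 4 ('gt'): [1]
Step 5 ('dup'): [1, 1]
Step 6 ('lt'): [0]
Step 7 ('-3'): [0, -3]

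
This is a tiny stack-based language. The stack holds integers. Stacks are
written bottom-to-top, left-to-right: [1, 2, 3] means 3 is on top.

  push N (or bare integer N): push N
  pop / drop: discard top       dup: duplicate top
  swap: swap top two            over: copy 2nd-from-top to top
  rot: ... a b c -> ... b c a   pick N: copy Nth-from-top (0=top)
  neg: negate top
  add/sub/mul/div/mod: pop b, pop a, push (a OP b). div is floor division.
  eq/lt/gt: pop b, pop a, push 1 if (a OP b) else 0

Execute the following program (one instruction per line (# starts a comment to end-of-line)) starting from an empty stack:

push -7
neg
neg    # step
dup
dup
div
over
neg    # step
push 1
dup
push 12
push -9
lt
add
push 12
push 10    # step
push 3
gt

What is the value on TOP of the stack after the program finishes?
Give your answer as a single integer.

After 'push -7': [-7]
After 'neg': [7]
After 'neg': [-7]
After 'dup': [-7, -7]
After 'dup': [-7, -7, -7]
After 'div': [-7, 1]
After 'over': [-7, 1, -7]
After 'neg': [-7, 1, 7]
After 'push 1': [-7, 1, 7, 1]
After 'dup': [-7, 1, 7, 1, 1]
After 'push 12': [-7, 1, 7, 1, 1, 12]
After 'push -9': [-7, 1, 7, 1, 1, 12, -9]
After 'lt': [-7, 1, 7, 1, 1, 0]
After 'add': [-7, 1, 7, 1, 1]
After 'push 12': [-7, 1, 7, 1, 1, 12]
After 'push 10': [-7, 1, 7, 1, 1, 12, 10]
After 'push 3': [-7, 1, 7, 1, 1, 12, 10, 3]
After 'gt': [-7, 1, 7, 1, 1, 12, 1]

Answer: 1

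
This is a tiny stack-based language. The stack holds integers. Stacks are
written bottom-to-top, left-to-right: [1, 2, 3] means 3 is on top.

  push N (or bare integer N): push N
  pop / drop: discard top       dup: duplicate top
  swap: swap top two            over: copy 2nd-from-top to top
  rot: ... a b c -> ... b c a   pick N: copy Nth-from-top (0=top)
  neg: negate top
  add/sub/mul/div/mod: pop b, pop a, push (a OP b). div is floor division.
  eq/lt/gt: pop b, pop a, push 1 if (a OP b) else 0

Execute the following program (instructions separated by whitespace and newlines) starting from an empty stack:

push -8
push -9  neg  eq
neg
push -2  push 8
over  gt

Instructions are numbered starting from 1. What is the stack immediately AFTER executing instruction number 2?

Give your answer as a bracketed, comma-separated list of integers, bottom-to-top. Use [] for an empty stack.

Step 1 ('push -8'): [-8]
Step 2 ('push -9'): [-8, -9]

Answer: [-8, -9]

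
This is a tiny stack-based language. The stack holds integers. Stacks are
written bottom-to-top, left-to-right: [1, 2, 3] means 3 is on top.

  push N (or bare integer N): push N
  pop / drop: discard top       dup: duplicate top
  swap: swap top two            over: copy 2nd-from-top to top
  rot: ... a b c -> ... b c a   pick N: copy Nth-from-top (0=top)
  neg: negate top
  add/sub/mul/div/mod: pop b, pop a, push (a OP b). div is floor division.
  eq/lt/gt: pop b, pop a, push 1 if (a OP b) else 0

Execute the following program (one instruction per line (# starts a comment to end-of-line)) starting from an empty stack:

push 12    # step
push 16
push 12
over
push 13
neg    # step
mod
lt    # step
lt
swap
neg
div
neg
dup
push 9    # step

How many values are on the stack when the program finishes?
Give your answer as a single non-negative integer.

After 'push 12': stack = [12] (depth 1)
After 'push 16': stack = [12, 16] (depth 2)
After 'push 12': stack = [12, 16, 12] (depth 3)
After 'over': stack = [12, 16, 12, 16] (depth 4)
After 'push 13': stack = [12, 16, 12, 16, 13] (depth 5)
After 'neg': stack = [12, 16, 12, 16, -13] (depth 5)
After 'mod': stack = [12, 16, 12, -10] (depth 4)
After 'lt': stack = [12, 16, 0] (depth 3)
After 'lt': stack = [12, 0] (depth 2)
After 'swap': stack = [0, 12] (depth 2)
After 'neg': stack = [0, -12] (depth 2)
After 'div': stack = [0] (depth 1)
After 'neg': stack = [0] (depth 1)
After 'dup': stack = [0, 0] (depth 2)
After 'push 9': stack = [0, 0, 9] (depth 3)

Answer: 3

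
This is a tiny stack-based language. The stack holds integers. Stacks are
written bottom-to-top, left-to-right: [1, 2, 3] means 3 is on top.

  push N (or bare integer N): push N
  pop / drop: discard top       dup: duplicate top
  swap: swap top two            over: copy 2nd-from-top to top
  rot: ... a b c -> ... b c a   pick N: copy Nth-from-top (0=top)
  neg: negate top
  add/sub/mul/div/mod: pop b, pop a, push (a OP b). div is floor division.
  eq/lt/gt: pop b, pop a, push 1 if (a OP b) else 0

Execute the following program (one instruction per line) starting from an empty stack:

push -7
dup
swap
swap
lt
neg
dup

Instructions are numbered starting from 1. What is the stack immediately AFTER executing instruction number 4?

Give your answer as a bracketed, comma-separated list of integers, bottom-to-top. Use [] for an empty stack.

Step 1 ('push -7'): [-7]
Step 2 ('dup'): [-7, -7]
Step 3 ('swap'): [-7, -7]
Step 4 ('swap'): [-7, -7]

Answer: [-7, -7]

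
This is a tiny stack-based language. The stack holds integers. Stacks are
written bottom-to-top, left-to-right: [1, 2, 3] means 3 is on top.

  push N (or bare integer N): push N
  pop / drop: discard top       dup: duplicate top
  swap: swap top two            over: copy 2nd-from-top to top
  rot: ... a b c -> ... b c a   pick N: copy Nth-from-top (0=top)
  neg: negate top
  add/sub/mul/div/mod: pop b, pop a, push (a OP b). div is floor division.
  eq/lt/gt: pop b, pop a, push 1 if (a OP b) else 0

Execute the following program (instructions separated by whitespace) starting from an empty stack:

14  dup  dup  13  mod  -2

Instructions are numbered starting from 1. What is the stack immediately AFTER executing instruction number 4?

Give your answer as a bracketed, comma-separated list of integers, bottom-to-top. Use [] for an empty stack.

Answer: [14, 14, 14, 13]

Derivation:
Step 1 ('14'): [14]
Step 2 ('dup'): [14, 14]
Step 3 ('dup'): [14, 14, 14]
Step 4 ('13'): [14, 14, 14, 13]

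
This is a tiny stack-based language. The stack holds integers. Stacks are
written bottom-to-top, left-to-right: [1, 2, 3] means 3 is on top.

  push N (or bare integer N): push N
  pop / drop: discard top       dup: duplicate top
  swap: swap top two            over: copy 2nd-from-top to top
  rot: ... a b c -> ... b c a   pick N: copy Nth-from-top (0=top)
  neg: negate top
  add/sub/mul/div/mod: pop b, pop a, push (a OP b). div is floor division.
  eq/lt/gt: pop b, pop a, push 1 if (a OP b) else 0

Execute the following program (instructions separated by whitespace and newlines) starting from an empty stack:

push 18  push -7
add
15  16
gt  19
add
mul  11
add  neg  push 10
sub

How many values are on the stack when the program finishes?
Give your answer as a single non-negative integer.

After 'push 18': stack = [18] (depth 1)
After 'push -7': stack = [18, -7] (depth 2)
After 'add': stack = [11] (depth 1)
After 'push 15': stack = [11, 15] (depth 2)
After 'push 16': stack = [11, 15, 16] (depth 3)
After 'gt': stack = [11, 0] (depth 2)
After 'push 19': stack = [11, 0, 19] (depth 3)
After 'add': stack = [11, 19] (depth 2)
After 'mul': stack = [209] (depth 1)
After 'push 11': stack = [209, 11] (depth 2)
After 'add': stack = [220] (depth 1)
After 'neg': stack = [-220] (depth 1)
After 'push 10': stack = [-220, 10] (depth 2)
After 'sub': stack = [-230] (depth 1)

Answer: 1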